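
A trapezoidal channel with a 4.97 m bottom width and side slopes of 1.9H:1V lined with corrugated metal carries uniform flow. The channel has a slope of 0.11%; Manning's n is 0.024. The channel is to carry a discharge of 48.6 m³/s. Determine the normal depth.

y_n = 2.6 m

Manning's equation rearranged: A R^(2/3) = nQ / (1·√S) = 0.024 × 48.6 / (√0.0011) = 35.17.
At y = 3.12 m: A R^(2/3) = 51.26 — too large.
At y = 2.33 m: A R^(2/3) = 28.2 — too small.
At y = 2.6 m: A R^(2/3) = 35.2 — ≈ 35.17.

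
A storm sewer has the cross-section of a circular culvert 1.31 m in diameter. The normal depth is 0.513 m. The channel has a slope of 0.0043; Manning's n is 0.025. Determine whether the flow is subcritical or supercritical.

subcritical

For a circular section of diameter D = 1.31 m at depth y = 0.513 m, the central angle is θ = 2 arccos(1 − 2y/D) = 2.705 rad. Then A = (D²/8)(θ − sin θ) = 0.4894 m² and P = Dθ/2 = 1.771 m.
Hydraulic radius R = A/P = 0.4894/1.771 = 0.2762 m.
V = (1/n) R^(2/3) √S = (1/0.025) × 0.2762^(2/3) × √0.0043 = 1.113 m/s. Hydraulic depth D_h = A/T = 0.4894/1.279 = 0.3827 m.
Froude number Fr = V/√(g·D_h) = 1.113/√(9.81×0.3827) = 0.574, which is less than 1, so the flow is subcritical.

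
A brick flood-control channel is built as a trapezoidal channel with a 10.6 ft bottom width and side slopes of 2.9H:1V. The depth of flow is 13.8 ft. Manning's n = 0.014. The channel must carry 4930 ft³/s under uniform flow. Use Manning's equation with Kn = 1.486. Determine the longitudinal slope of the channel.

S = 0.00031

With bottom width b = 10.6 ft and side slope z = 2.9: A = (b + zy)y = (10.6 + 2.9×13.8)×13.8 = 698.6 ft²; P = b + 2y√(1+z²) = 10.6 + 2×13.8×3.068 = 95.26 ft.
Hydraulic radius R = A/P = 698.6/95.26 = 7.333 ft.
From Manning's equation, S = [nQ / (1.486 A R^(2/3))]² = [0.014 × 4930 / (1.486 × 698.6 × 7.333^(2/3))]² = 0.00031.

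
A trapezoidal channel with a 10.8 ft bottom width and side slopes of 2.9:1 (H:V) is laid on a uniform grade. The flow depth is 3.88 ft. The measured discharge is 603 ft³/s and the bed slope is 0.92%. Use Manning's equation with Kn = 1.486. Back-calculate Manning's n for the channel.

With bottom width b = 10.8 ft and side slope z = 2.9: A = (b + zy)y = (10.8 + 2.9×3.88)×3.88 = 85.56 ft²; P = b + 2y√(1+z²) = 10.8 + 2×3.88×3.068 = 34.6 ft.
Hydraulic radius R = A/P = 85.56/34.6 = 2.473 ft.
Rearranging Manning's equation: n = (1.486/Q) A R^(2/3) S^(1/2) = (1.486/603) × 85.56 × 2.473^(2/3) × √0.0092 = 0.037.

n = 0.037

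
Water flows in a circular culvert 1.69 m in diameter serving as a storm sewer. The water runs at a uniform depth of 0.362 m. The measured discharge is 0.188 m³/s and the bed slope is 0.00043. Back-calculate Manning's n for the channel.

n = 0.014

For a circular section of diameter D = 1.69 m at depth y = 0.362 m, the central angle is θ = 2 arccos(1 − 2y/D) = 1.925 rad. Then A = (D²/8)(θ − sin θ) = 0.3522 m² and P = Dθ/2 = 1.626 m.
Hydraulic radius R = A/P = 0.3522/1.626 = 0.2166 m.
Rearranging Manning's equation: n = (1/Q) A R^(2/3) S^(1/2) = (1/0.188) × 0.3522 × 0.2166^(2/3) × √0.00043 = 0.014.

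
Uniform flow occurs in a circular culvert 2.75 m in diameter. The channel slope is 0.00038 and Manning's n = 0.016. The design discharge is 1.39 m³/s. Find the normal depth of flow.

Manning's equation rearranged: A R^(2/3) = nQ / (1·√S) = 0.016 × 1.39 / (√0.00038) = 1.141.
At y = 1.05 m: A R^(2/3) = 1.431 — over.
At y = 0.672 m: A R^(2/3) = 0.6057 — short.
At y = 0.93 m: A R^(2/3) = 1.14 — ≈ 1.141.

y_n = 0.93 m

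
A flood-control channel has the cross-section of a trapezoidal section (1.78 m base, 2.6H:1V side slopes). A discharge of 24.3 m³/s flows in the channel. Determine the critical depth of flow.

At critical depth, Q² T / (g A³) = 1, i.e. A³/T = Q²/g = 24.3²/9.81 = 60.19.
Trying y = 1.84 m: A³/T = 155.3 — too large.
Trying y = 1.25 m: A³/T = 30.02 — too small.
Trying y = 1.48 m: A³/T = 60.98 — ≈ 60.19.

y_c = 1.48 m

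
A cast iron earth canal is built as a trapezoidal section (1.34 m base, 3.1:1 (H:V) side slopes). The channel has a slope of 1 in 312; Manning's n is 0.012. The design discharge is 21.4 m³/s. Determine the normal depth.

y_n = 1.19 m

Manning's equation rearranged: A R^(2/3) = nQ / (1·√S) = 0.012 × 21.4 / (√0.003205) = 4.536.
Trying y = 1.47 m: A R^(2/3) = 7.433 — over.
Trying y = 1.07 m: A R^(2/3) = 3.543 — short.
Trying y = 1.19 m: A R^(2/3) = 4.528 — matches.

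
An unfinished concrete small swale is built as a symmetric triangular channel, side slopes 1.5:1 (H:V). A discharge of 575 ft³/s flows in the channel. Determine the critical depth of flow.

At critical depth, Q² T / (g A³) = 1, i.e. A³/T = Q²/g = 575²/32.2 = 10270.
Try y = 4.76 ft: A³/T = 2749 — too small.
Try y = 7.41 ft: A³/T = 25130 — too large.
Try y = 6.2 ft: A³/T = 10310 — close enough.

y_c = 6.2 ft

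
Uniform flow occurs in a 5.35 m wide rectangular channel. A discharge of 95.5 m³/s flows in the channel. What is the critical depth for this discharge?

For a rectangular channel, critical depth y_c = (q²/g)^(1/3) where q = Q/b = 95.5/5.35 = 17.85 m²/s.
So y_c = (17.85²/9.81)^(1/3) = 3.19 m.

y_c = 3.19 m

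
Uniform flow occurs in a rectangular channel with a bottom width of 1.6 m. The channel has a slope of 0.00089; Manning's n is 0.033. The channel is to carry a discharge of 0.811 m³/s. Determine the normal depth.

Manning's equation rearranged: A R^(2/3) = nQ / (1·√S) = 0.033 × 0.811 / (√0.00089) = 0.8971.
At y = 1.12 m: A R^(2/3) = 1.078 — too large.
At y = 0.866 m: A R^(2/3) = 0.772 — too small.
At y = 0.971 m: A R^(2/3) = 0.8969 — matches.

y_n = 0.971 m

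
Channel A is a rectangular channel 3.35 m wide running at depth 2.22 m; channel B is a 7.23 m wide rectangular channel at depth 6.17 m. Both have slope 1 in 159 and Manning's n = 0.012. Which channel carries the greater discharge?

channel B

Channel A: Flow area A = b·y = 3.35 × 2.22 = 7.437 m². Wetted perimeter P = b + 2y = 3.35 + 2×2.22 = 7.79 m. Hydraulic radius R = A/P = 7.437/7.79 = 0.9547 m. Q_A = (1/0.012)·7.437·0.9547^(2/3)·√0.006289 = 47.65 m³/s.
Channel B: Flow area A = b·y = 7.23 × 6.17 = 44.61 m². Wetted perimeter P = b + 2y = 7.23 + 2×6.17 = 19.57 m. Hydraulic radius R = A/P = 44.61/19.57 = 2.279 m. Q_B = (1/0.012)·44.61·2.279^(2/3)·√0.006289 = 510.6 m³/s.
Q_A = 47.65 m³/s vs Q_B = 510.6 m³/s, so channel B carries more.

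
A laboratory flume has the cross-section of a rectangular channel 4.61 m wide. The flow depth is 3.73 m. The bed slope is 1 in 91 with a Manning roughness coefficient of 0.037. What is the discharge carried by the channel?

Q = 61.7 m³/s

Flow area A = b·y = 4.61 × 3.73 = 17.2 m². Wetted perimeter P = b + 2y = 4.61 + 2×3.73 = 12.07 m.
Hydraulic radius R = A/P = 17.2/12.07 = 1.425 m.
Manning's equation: Q = (1/n) A R^(2/3) S^(1/2) = (1/0.037) × 17.2 × 1.425^(2/3) × 0.01099^(1/2) = 61.7 m³/s.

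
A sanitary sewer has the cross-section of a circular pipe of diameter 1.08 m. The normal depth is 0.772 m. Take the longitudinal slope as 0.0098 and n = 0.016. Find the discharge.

For a circular section of diameter D = 1.08 m at depth y = 0.772 m, the central angle is θ = 2 arccos(1 − 2y/D) = 4.03 rad. Then A = (D²/8)(θ − sin θ) = 0.7007 m² and P = Dθ/2 = 2.176 m.
Hydraulic radius R = A/P = 0.7007/2.176 = 0.322 m.
Manning's equation: Q = (1/n) A R^(2/3) S^(1/2) = (1/0.016) × 0.7007 × 0.322^(2/3) × 0.0098^(1/2) = 2.04 m³/s.

Q = 2.04 m³/s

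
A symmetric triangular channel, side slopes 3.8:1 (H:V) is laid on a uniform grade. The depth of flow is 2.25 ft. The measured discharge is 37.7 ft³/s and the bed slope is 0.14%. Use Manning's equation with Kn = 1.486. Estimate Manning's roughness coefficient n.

n = 0.03

For a triangular section with side slope z = 3.8: A = zy² = 3.8×2.25² = 19.24 ft²; P = 2y√(1+z²) = 2×2.25×3.929 = 17.68 ft.
Hydraulic radius R = A/P = 19.24/17.68 = 1.088 ft.
Rearranging Manning's equation: n = (1.486/Q) A R^(2/3) S^(1/2) = (1.486/37.7) × 19.24 × 1.088^(2/3) × √0.0014 = 0.03.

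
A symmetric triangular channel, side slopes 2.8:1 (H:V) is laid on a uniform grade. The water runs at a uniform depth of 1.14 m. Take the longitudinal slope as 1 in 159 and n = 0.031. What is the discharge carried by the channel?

For a triangular section with side slope z = 2.8: A = zy² = 2.8×1.14² = 3.639 m²; P = 2y√(1+z²) = 2×1.14×2.973 = 6.779 m.
Hydraulic radius R = A/P = 3.639/6.779 = 0.5368 m.
Manning's equation: Q = (1/n) A R^(2/3) S^(1/2) = (1/0.031) × 3.639 × 0.5368^(2/3) × 0.006289^(1/2) = 6.15 m³/s.

Q = 6.15 m³/s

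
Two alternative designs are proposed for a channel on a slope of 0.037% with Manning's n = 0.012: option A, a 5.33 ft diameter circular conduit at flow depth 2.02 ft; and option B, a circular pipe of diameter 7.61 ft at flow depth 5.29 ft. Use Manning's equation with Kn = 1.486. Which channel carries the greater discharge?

Channel A: For a circular section of diameter D = 5.33 ft at depth y = 2.02 ft, the central angle is θ = 2 arccos(1 − 2y/D) = 2.653 rad. Then A = (D²/8)(θ − sin θ) = 7.752 ft² and P = Dθ/2 = 7.069 ft. Hydraulic radius R = A/P = 7.752/7.069 = 1.097 ft. Q_A = (1.486/0.012)·7.752·1.097^(2/3)·√0.00037 = 19.64 ft³/s.
Channel B: For a circular section of diameter D = 7.61 ft at depth y = 5.29 ft, the central angle is θ = 2 arccos(1 − 2y/D) = 3.943 rad. Then A = (D²/8)(θ − sin θ) = 33.75 ft² and P = Dθ/2 = 15 ft. Hydraulic radius R = A/P = 33.75/15 = 2.249 ft. Q_B = (1.486/0.012)·33.75·2.249^(2/3)·√0.00037 = 138 ft³/s.
Q_A = 19.64 ft³/s vs Q_B = 138 ft³/s, so channel B carries more.

channel B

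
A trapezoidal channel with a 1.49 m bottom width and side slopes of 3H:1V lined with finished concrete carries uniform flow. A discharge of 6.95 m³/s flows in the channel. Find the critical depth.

y_c = 0.805 m

At critical depth, Q² T / (g A³) = 1, i.e. A³/T = Q²/g = 6.95²/9.81 = 4.924.
Try y = 0.723 m: A³/T = 3.177 — too small.
Try y = 0.805 m: A³/T = 4.915 — ≈ 4.924.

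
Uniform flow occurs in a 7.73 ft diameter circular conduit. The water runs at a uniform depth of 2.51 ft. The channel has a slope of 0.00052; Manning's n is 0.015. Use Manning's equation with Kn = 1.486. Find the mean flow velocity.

V = 2.84 ft/s

For a circular section of diameter D = 7.73 ft at depth y = 2.51 ft, the central angle is θ = 2 arccos(1 − 2y/D) = 2.425 rad. Then A = (D²/8)(θ − sin θ) = 13.21 ft² and P = Dθ/2 = 9.373 ft.
Hydraulic radius R = A/P = 13.21/9.373 = 1.409 ft.
From Manning's equation, V = (1.486/n) R^(2/3) S^(1/2) = (1.486/0.015) × 1.409^(2/3) × 0.00052^(1/2) = 2.84 ft/s.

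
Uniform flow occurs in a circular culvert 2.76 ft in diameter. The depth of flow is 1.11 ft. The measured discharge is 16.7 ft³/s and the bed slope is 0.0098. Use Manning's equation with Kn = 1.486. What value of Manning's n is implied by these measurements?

n = 0.014

For a circular section of diameter D = 2.76 ft at depth y = 1.11 ft, the central angle is θ = 2 arccos(1 − 2y/D) = 2.748 rad. Then A = (D²/8)(θ − sin θ) = 2.251 ft² and P = Dθ/2 = 3.792 ft.
Hydraulic radius R = A/P = 2.251/3.792 = 0.5936 ft.
Rearranging Manning's equation: n = (1.486/Q) A R^(2/3) S^(1/2) = (1.486/16.7) × 2.251 × 0.5936^(2/3) × √0.0098 = 0.014.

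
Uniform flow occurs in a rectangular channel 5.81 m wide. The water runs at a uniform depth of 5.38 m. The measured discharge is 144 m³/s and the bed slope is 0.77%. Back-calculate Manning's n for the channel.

Flow area A = b·y = 5.81 × 5.38 = 31.26 m². Wetted perimeter P = b + 2y = 5.81 + 2×5.38 = 16.57 m.
Hydraulic radius R = A/P = 31.26/16.57 = 1.886 m.
Rearranging Manning's equation: n = (1/Q) A R^(2/3) S^(1/2) = (1/144) × 31.26 × 1.886^(2/3) × √0.0077 = 0.0291.

n = 0.0291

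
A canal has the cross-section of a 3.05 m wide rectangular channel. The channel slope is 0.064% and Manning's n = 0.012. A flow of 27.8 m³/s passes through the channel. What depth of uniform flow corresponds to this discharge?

Manning's equation rearranged: A R^(2/3) = nQ / (1·√S) = 0.012 × 27.8 / (√0.00064) = 13.19.
Try y = 4.84 m: A R^(2/3) = 16.29 — high.
Try y = 3.04 m: A R^(2/3) = 9.368 — low.
Try y = 4.04 m: A R^(2/3) = 13.19 — close enough.

y_n = 4.04 m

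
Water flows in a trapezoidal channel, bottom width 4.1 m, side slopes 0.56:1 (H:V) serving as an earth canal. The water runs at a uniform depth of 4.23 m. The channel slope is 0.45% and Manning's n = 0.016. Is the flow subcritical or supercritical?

supercritical

With bottom width b = 4.1 m and side slope z = 0.56: A = (b + zy)y = (4.1 + 0.56×4.23)×4.23 = 27.36 m²; P = b + 2y√(1+z²) = 4.1 + 2×4.23×1.146 = 13.8 m.
Hydraulic radius R = A/P = 27.36/13.8 = 1.983 m.
V = (1/n) R^(2/3) √S = (1/0.016) × 1.983^(2/3) × √0.0045 = 6.618 m/s. Hydraulic depth D_h = A/T = 27.36/8.838 = 3.096 m.
Froude number Fr = V/√(g·D_h) = 6.618/√(9.81×3.096) = 1.2, which is greater than 1, so the flow is supercritical.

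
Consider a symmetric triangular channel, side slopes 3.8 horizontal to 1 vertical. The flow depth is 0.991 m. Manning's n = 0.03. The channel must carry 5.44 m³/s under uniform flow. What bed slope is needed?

S = 0.0051

For a triangular section with side slope z = 3.8: A = zy² = 3.8×0.991² = 3.732 m²; P = 2y√(1+z²) = 2×0.991×3.929 = 7.788 m.
Hydraulic radius R = A/P = 3.732/7.788 = 0.4792 m.
From Manning's equation, S = [nQ / (1 A R^(2/3))]² = [0.03 × 5.44 / (1 × 3.732 × 0.4792^(2/3))]² = 0.0051.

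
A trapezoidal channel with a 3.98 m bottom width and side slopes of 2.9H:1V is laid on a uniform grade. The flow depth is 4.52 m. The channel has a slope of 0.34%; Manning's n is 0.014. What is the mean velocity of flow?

With bottom width b = 3.98 m and side slope z = 2.9: A = (b + zy)y = (3.98 + 2.9×4.52)×4.52 = 77.24 m²; P = b + 2y√(1+z²) = 3.98 + 2×4.52×3.068 = 31.71 m.
Hydraulic radius R = A/P = 77.24/31.71 = 2.436 m.
From Manning's equation, V = (1/n) R^(2/3) S^(1/2) = (1/0.014) × 2.436^(2/3) × 0.0034^(1/2) = 7.54 m/s.

V = 7.54 m/s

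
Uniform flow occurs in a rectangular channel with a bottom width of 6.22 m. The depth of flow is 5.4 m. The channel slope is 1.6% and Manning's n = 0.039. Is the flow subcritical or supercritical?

subcritical

Flow area A = b·y = 6.22 × 5.4 = 33.59 m². Wetted perimeter P = b + 2y = 6.22 + 2×5.4 = 17.02 m.
Hydraulic radius R = A/P = 33.59/17.02 = 1.973 m.
V = (1/n) R^(2/3) √S = (1/0.039) × 1.973^(2/3) × √0.016 = 5.103 m/s. Hydraulic depth D_h = A/T = 33.59/6.22 = 5.4 m.
Froude number Fr = V/√(g·D_h) = 5.103/√(9.81×5.4) = 0.701, which is less than 1, so the flow is subcritical.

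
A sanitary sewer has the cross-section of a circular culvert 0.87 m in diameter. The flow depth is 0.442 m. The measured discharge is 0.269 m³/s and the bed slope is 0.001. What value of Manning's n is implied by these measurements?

n = 0.013

For a circular section of diameter D = 0.87 m at depth y = 0.442 m, the central angle is θ = 2 arccos(1 − 2y/D) = 3.174 rad. Then A = (D²/8)(θ − sin θ) = 0.3033 m² and P = Dθ/2 = 1.381 m.
Hydraulic radius R = A/P = 0.3033/1.381 = 0.2197 m.
Rearranging Manning's equation: n = (1/Q) A R^(2/3) S^(1/2) = (1/0.269) × 0.3033 × 0.2197^(2/3) × √0.001 = 0.013.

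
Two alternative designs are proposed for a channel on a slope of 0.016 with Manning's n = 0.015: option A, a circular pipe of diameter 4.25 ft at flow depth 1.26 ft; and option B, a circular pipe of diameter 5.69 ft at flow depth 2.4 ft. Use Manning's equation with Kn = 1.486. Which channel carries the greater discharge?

Channel A: For a circular section of diameter D = 4.25 ft at depth y = 1.26 ft, the central angle is θ = 2 arccos(1 − 2y/D) = 2.303 rad. Then A = (D²/8)(θ − sin θ) = 3.521 ft² and P = Dθ/2 = 4.894 ft. Hydraulic radius R = A/P = 3.521/4.894 = 0.7194 ft. Q_A = (1.486/0.015)·3.521·0.7194^(2/3)·√0.016 = 35.43 ft³/s.
Channel B: For a circular section of diameter D = 5.69 ft at depth y = 2.4 ft, the central angle is θ = 2 arccos(1 − 2y/D) = 2.827 rad. Then A = (D²/8)(θ − sin θ) = 10.19 ft² and P = Dθ/2 = 8.044 ft. Hydraulic radius R = A/P = 10.19/8.044 = 1.267 ft. Q_B = (1.486/0.015)·10.19·1.267^(2/3)·√0.016 = 149.6 ft³/s.
Q_A = 35.43 ft³/s vs Q_B = 149.6 ft³/s, so channel B carries more.

channel B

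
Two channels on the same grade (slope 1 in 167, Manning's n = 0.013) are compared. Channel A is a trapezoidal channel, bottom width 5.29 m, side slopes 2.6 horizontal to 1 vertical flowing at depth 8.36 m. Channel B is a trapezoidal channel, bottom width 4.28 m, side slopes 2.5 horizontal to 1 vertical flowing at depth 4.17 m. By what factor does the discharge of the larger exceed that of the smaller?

5.65

Channel A: With bottom width b = 5.29 m and side slope z = 2.6: A = (b + zy)y = (5.29 + 2.6×8.36)×8.36 = 225.9 m²; P = b + 2y√(1+z²) = 5.29 + 2×8.36×2.786 = 51.87 m. Hydraulic radius R = A/P = 225.9/51.87 = 4.356 m. Q_A = (1/0.013)·225.9·4.356^(2/3)·√0.005988 = 3587 m³/s.
Channel B: With bottom width b = 4.28 m and side slope z = 2.5: A = (b + zy)y = (4.28 + 2.5×4.17)×4.17 = 61.32 m²; P = b + 2y√(1+z²) = 4.28 + 2×4.17×2.693 = 26.74 m. Hydraulic radius R = A/P = 61.32/26.74 = 2.294 m. Q_B = (1/0.013)·61.32·2.294^(2/3)·√0.005988 = 634.8 m³/s.
The larger discharge is 3587 m³/s and the smaller is 634.8 m³/s; the ratio is 5.65.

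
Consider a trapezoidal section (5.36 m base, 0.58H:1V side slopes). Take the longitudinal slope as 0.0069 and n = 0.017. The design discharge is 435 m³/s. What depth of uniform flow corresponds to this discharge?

Manning's equation rearranged: A R^(2/3) = nQ / (1·√S) = 0.017 × 435 / (√0.0069) = 89.03.
Try y = 4.56 m: A R^(2/3) = 63.51 — too small.
Try y = 6.36 m: A R^(2/3) = 116.2 — too large.
Try y = 5.5 m: A R^(2/3) = 88.95 — matches.

y_n = 5.5 m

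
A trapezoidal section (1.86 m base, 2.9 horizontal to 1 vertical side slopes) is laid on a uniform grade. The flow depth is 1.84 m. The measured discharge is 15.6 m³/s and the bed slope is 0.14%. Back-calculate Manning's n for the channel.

With bottom width b = 1.86 m and side slope z = 2.9: A = (b + zy)y = (1.86 + 2.9×1.84)×1.84 = 13.24 m²; P = b + 2y√(1+z²) = 1.86 + 2×1.84×3.068 = 13.15 m.
Hydraulic radius R = A/P = 13.24/13.15 = 1.007 m.
Rearranging Manning's equation: n = (1/Q) A R^(2/3) S^(1/2) = (1/15.6) × 13.24 × 1.007^(2/3) × √0.0014 = 0.0319.

n = 0.0319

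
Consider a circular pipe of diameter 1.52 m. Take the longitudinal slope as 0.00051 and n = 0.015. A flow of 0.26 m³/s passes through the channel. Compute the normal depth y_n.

y_n = 0.438 m

Manning's equation rearranged: A R^(2/3) = nQ / (1·√S) = 0.015 × 0.26 / (√0.00051) = 0.1727.
Try y = 0.557 m: A R^(2/3) = 0.2728 — over.
Try y = 0.383 m: A R^(2/3) = 0.1325 — short.
Try y = 0.438 m: A R^(2/3) = 0.1724 — close enough.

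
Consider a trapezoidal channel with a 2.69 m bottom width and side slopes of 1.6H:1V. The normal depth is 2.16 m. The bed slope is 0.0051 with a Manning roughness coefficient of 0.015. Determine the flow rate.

Q = 72.3 m³/s

With bottom width b = 2.69 m and side slope z = 1.6: A = (b + zy)y = (2.69 + 1.6×2.16)×2.16 = 13.28 m²; P = b + 2y√(1+z²) = 2.69 + 2×2.16×1.887 = 10.84 m.
Hydraulic radius R = A/P = 13.28/10.84 = 1.225 m.
Manning's equation: Q = (1/n) A R^(2/3) S^(1/2) = (1/0.015) × 13.28 × 1.225^(2/3) × 0.0051^(1/2) = 72.3 m³/s.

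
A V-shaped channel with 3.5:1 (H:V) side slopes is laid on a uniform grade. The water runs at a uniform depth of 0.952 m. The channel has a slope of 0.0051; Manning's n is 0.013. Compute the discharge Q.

For a triangular section with side slope z = 3.5: A = zy² = 3.5×0.952² = 3.172 m²; P = 2y√(1+z²) = 2×0.952×3.64 = 6.931 m.
Hydraulic radius R = A/P = 3.172/6.931 = 0.4577 m.
Manning's equation: Q = (1/n) A R^(2/3) S^(1/2) = (1/0.013) × 3.172 × 0.4577^(2/3) × 0.0051^(1/2) = 10.3 m³/s.

Q = 10.3 m³/s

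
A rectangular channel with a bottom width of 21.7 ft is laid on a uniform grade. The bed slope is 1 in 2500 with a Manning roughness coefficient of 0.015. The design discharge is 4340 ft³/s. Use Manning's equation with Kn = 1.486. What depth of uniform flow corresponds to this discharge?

Manning's equation rearranged: A R^(2/3) = nQ / (1.486·√S) = 0.015 × 4340 / (1.486 × √0.0004) = 2190.
At y = 32.4 ft: A R^(2/3) = 2842 — too large.
At y = 26 ft: A R^(2/3) = 2192 — close enough.

y_n = 26 ft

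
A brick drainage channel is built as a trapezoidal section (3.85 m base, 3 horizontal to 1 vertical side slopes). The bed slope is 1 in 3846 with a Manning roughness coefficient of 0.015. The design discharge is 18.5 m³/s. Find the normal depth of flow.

Manning's equation rearranged: A R^(2/3) = nQ / (1·√S) = 0.015 × 18.5 / (√0.00026) = 17.21.
At y = 2.25 m: A R^(2/3) = 28.69 — high.
At y = 1.78 m: A R^(2/3) = 17.25 — ≈ 17.21.

y_n = 1.78 m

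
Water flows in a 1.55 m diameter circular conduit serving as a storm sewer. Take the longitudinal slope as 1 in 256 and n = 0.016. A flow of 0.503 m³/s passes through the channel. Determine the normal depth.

y_n = 0.375 m

Manning's equation rearranged: A R^(2/3) = nQ / (1·√S) = 0.016 × 0.503 / (√0.003906) = 0.1288.
Try y = 0.407 m: A R^(2/3) = 0.1514 — high.
Try y = 0.321 m: A R^(2/3) = 0.09424 — low.
Try y = 0.375 m: A R^(2/3) = 0.1287 — close enough.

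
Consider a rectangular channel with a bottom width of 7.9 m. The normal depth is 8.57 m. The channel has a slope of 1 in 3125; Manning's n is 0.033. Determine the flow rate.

Q = 71.2 m³/s

Flow area A = b·y = 7.9 × 8.57 = 67.7 m². Wetted perimeter P = b + 2y = 7.9 + 2×8.57 = 25.04 m.
Hydraulic radius R = A/P = 67.7/25.04 = 2.704 m.
Manning's equation: Q = (1/n) A R^(2/3) S^(1/2) = (1/0.033) × 67.7 × 2.704^(2/3) × 0.00032^(1/2) = 71.2 m³/s.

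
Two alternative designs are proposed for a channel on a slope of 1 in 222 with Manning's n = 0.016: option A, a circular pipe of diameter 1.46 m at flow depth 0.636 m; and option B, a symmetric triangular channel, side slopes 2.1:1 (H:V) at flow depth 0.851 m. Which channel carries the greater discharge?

channel B

Channel A: For a circular section of diameter D = 1.46 m at depth y = 0.636 m, the central angle is θ = 2 arccos(1 − 2y/D) = 2.883 rad. Then A = (D²/8)(θ − sin θ) = 0.7002 m² and P = Dθ/2 = 2.105 m. Hydraulic radius R = A/P = 0.7002/2.105 = 0.3327 m. Q_A = (1/0.016)·0.7002·0.3327^(2/3)·√0.004505 = 1.41 m³/s.
Channel B: For a triangular section with side slope z = 2.1: A = zy² = 2.1×0.851² = 1.521 m²; P = 2y√(1+z²) = 2×0.851×2.326 = 3.959 m. Hydraulic radius R = A/P = 1.521/3.959 = 0.3842 m. Q_B = (1/0.016)·1.521·0.3842^(2/3)·√0.004505 = 3.371 m³/s.
Q_A = 1.41 m³/s vs Q_B = 3.371 m³/s, so channel B carries more.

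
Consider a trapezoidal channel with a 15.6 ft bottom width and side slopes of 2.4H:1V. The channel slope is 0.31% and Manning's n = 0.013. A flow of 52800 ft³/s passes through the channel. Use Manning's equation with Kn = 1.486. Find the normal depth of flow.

Manning's equation rearranged: A R^(2/3) = nQ / (1.486·√S) = 0.013 × 52800 / (1.486 × √0.0031) = 8296.
Trying y = 27.3 ft: A R^(2/3) = 12900 — high.
Trying y = 15.9 ft: A R^(2/3) = 3615 — low.
Trying y = 22.7 ft: A R^(2/3) = 8294 — close enough.

y_n = 22.7 ft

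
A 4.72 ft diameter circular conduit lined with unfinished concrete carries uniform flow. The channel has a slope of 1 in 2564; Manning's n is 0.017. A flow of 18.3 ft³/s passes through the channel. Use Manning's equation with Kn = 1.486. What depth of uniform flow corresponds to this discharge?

Manning's equation rearranged: A R^(2/3) = nQ / (1.486·√S) = 0.017 × 18.3 / (1.486 × √0.00039) = 10.6.
Trying y = 2.7 ft: A R^(2/3) = 12.19 — too large.
Trying y = 2.2 ft: A R^(2/3) = 8.657 — too small.
Trying y = 2.48 ft: A R^(2/3) = 10.62 — close enough.

y_n = 2.48 ft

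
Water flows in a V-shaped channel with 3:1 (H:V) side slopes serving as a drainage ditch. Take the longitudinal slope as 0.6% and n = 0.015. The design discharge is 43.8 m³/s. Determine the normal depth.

y_n = 1.78 m

Manning's equation rearranged: A R^(2/3) = nQ / (1·√S) = 0.015 × 43.8 / (√0.006) = 8.482.
Trying y = 2.2 m: A R^(2/3) = 14.94 — high.
Trying y = 1.78 m: A R^(2/3) = 8.491 — matches.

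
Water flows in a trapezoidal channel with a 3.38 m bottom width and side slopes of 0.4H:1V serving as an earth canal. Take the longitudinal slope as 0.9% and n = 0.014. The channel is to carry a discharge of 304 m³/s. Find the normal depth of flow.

Manning's equation rearranged: A R^(2/3) = nQ / (1·√S) = 0.014 × 304 / (√0.009) = 44.86.
At y = 5.99 m: A R^(2/3) = 57.18 — high.
At y = 5.24 m: A R^(2/3) = 44.88 — close enough.

y_n = 5.24 m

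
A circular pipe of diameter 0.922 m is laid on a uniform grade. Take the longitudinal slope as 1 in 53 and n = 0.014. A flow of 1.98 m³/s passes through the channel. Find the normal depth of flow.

y_n = 0.626 m

Manning's equation rearranged: A R^(2/3) = nQ / (1·√S) = 0.014 × 1.98 / (√0.01887) = 0.2018.
At y = 0.43 m: A R^(2/3) = 0.1113 — short.
At y = 0.79 m: A R^(2/3) = 0.2601 — over.
At y = 0.626 m: A R^(2/3) = 0.2018 — matches.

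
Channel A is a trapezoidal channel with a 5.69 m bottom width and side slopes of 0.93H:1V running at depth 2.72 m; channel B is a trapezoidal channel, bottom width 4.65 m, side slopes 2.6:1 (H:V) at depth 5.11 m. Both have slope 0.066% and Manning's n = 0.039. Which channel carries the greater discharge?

channel B

Channel A: With bottom width b = 5.69 m and side slope z = 0.93: A = (b + zy)y = (5.69 + 0.93×2.72)×2.72 = 22.36 m²; P = b + 2y√(1+z²) = 5.69 + 2×2.72×1.366 = 13.12 m. Hydraulic radius R = A/P = 22.36/13.12 = 1.704 m. Q_A = (1/0.039)·22.36·1.704^(2/3)·√0.00066 = 21.01 m³/s.
Channel B: With bottom width b = 4.65 m and side slope z = 2.6: A = (b + zy)y = (4.65 + 2.6×5.11)×5.11 = 91.65 m²; P = b + 2y√(1+z²) = 4.65 + 2×5.11×2.786 = 33.12 m. Hydraulic radius R = A/P = 91.65/33.12 = 2.767 m. Q_B = (1/0.039)·91.65·2.767^(2/3)·√0.00066 = 119 m³/s.
Q_A = 21.01 m³/s vs Q_B = 119 m³/s, so channel B carries more.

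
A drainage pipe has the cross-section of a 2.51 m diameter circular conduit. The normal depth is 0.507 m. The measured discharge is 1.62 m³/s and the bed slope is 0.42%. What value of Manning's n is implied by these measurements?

For a circular section of diameter D = 2.51 m at depth y = 0.507 m, the central angle is θ = 2 arccos(1 − 2y/D) = 1.865 rad. Then A = (D²/8)(θ − sin θ) = 0.7146 m² and P = Dθ/2 = 2.34 m.
Hydraulic radius R = A/P = 0.7146/2.34 = 0.3054 m.
Rearranging Manning's equation: n = (1/Q) A R^(2/3) S^(1/2) = (1/1.62) × 0.7146 × 0.3054^(2/3) × √0.0042 = 0.013.

n = 0.013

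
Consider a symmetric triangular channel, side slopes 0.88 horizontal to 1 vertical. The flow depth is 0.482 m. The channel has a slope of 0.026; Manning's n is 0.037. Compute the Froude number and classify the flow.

subcritical

For a triangular section with side slope z = 0.88: A = zy² = 0.88×0.482² = 0.2044 m²; P = 2y√(1+z²) = 2×0.482×1.332 = 1.284 m.
Hydraulic radius R = A/P = 0.2044/1.284 = 0.1592 m.
V = (1/n) R^(2/3) √S = (1/0.037) × 0.1592^(2/3) × √0.026 = 1.28 m/s. Hydraulic depth D_h = A/T = 0.2044/0.8483 = 0.241 m.
Froude number Fr = V/√(g·D_h) = 1.28/√(9.81×0.241) = 0.833, which is less than 1, so the flow is subcritical.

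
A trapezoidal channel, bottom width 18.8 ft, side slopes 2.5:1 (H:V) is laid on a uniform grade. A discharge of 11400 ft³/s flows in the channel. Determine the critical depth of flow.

At critical depth, Q² T / (g A³) = 1, i.e. A³/T = Q²/g = 11400²/32.2 = 4036000.
Try y = 15.4 ft: A³/T = 7172000 — high.
Try y = 11.4 ft: A³/T = 2068000 — low.
Try y = 13.4 ft: A³/T = 4012000 — ≈ 4036000.

y_c = 13.4 ft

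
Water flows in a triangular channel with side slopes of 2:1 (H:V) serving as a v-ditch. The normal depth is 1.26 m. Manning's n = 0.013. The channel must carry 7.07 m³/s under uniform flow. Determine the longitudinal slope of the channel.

S = 0.0018

For a triangular section with side slope z = 2: A = zy² = 2×1.26² = 3.175 m²; P = 2y√(1+z²) = 2×1.26×2.236 = 5.635 m.
Hydraulic radius R = A/P = 3.175/5.635 = 0.5635 m.
From Manning's equation, S = [nQ / (1 A R^(2/3))]² = [0.013 × 7.07 / (1 × 3.175 × 0.5635^(2/3))]² = 0.0018.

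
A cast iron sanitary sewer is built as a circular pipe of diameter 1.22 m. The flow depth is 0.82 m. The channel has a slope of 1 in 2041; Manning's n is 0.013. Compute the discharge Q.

For a circular section of diameter D = 1.22 m at depth y = 0.82 m, the central angle is θ = 2 arccos(1 − 2y/D) = 3.844 rad. Then A = (D²/8)(θ − sin θ) = 0.8355 m² and P = Dθ/2 = 2.345 m.
Hydraulic radius R = A/P = 0.8355/2.345 = 0.3563 m.
Manning's equation: Q = (1/n) A R^(2/3) S^(1/2) = (1/0.013) × 0.8355 × 0.3563^(2/3) × 0.00049^(1/2) = 0.715 m³/s.

Q = 0.715 m³/s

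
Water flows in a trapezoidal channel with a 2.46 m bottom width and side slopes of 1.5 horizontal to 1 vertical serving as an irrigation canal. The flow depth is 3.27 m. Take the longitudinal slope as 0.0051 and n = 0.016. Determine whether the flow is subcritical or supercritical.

With bottom width b = 2.46 m and side slope z = 1.5: A = (b + zy)y = (2.46 + 1.5×3.27)×3.27 = 24.08 m²; P = b + 2y√(1+z²) = 2.46 + 2×3.27×1.803 = 14.25 m.
Hydraulic radius R = A/P = 24.08/14.25 = 1.69 m.
V = (1/n) R^(2/3) √S = (1/0.016) × 1.69^(2/3) × √0.0051 = 6.333 m/s. Hydraulic depth D_h = A/T = 24.08/12.27 = 1.963 m.
Froude number Fr = V/√(g·D_h) = 6.333/√(9.81×1.963) = 1.44, which is greater than 1, so the flow is supercritical.

supercritical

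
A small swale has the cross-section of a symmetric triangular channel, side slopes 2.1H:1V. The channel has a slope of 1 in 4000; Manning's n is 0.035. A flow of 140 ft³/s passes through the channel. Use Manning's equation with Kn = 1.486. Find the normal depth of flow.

y_n = 6.84 ft

Manning's equation rearranged: A R^(2/3) = nQ / (1.486·√S) = 0.035 × 140 / (1.486 × √0.00025) = 208.5.
Try y = 5.92 ft: A R^(2/3) = 141.7 — too small.
Try y = 8.48 ft: A R^(2/3) = 369.5 — too large.
Try y = 6.84 ft: A R^(2/3) = 208.3 — ≈ 208.5.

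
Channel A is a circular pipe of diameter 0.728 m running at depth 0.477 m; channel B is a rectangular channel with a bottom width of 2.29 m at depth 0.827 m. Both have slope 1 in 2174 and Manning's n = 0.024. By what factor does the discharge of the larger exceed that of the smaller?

Channel A: For a circular section of diameter D = 0.728 m at depth y = 0.477 m, the central angle is θ = 2 arccos(1 − 2y/D) = 3.773 rad. Then A = (D²/8)(θ − sin θ) = 0.289 m² and P = Dθ/2 = 1.373 m. Hydraulic radius R = A/P = 0.289/1.373 = 0.2105 m. Q_A = (1/0.024)·0.289·0.2105^(2/3)·√0.00046 = 0.09139 m³/s.
Channel B: Flow area A = b·y = 2.29 × 0.827 = 1.894 m². Wetted perimeter P = b + 2y = 2.29 + 2×0.827 = 3.944 m. Hydraulic radius R = A/P = 1.894/3.944 = 0.4802 m. Q_B = (1/0.024)·1.894·0.4802^(2/3)·√0.00046 = 1.038 m³/s.
The larger discharge is 1.038 m³/s and the smaller is 0.09139 m³/s; the ratio is 11.4.

11.4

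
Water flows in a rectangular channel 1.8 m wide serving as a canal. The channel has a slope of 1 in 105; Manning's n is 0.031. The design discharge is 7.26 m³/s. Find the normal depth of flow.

y_n = 1.8 m

Manning's equation rearranged: A R^(2/3) = nQ / (1·√S) = 0.031 × 7.26 / (√0.009524) = 2.306.
Try y = 1.61 m: A R^(2/3) = 2.009 — too small.
Try y = 2.22 m: A R^(2/3) = 2.969 — too large.
Try y = 1.8 m: A R^(2/3) = 2.305 — matches.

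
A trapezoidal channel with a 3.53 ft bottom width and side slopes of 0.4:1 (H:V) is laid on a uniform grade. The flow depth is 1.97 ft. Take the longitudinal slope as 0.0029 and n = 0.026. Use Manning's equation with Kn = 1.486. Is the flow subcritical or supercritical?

With bottom width b = 3.53 ft and side slope z = 0.4: A = (b + zy)y = (3.53 + 0.4×1.97)×1.97 = 8.506 ft²; P = b + 2y√(1+z²) = 3.53 + 2×1.97×1.077 = 7.774 ft.
Hydraulic radius R = A/P = 8.506/7.774 = 1.094 ft.
V = (1.486/n) R^(2/3) √S = (1.486/0.026) × 1.094^(2/3) × √0.0029 = 3.268 ft/s. Hydraulic depth D_h = A/T = 8.506/5.106 = 1.666 ft.
Froude number Fr = V/√(g·D_h) = 3.268/√(32.2×1.666) = 0.446, which is less than 1, so the flow is subcritical.

subcritical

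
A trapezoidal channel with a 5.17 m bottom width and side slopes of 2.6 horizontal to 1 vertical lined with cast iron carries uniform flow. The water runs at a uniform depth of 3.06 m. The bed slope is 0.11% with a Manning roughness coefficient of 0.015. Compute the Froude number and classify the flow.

subcritical

With bottom width b = 5.17 m and side slope z = 2.6: A = (b + zy)y = (5.17 + 2.6×3.06)×3.06 = 40.17 m²; P = b + 2y√(1+z²) = 5.17 + 2×3.06×2.786 = 22.22 m.
Hydraulic radius R = A/P = 40.17/22.22 = 1.808 m.
V = (1/n) R^(2/3) √S = (1/0.015) × 1.808^(2/3) × √0.0011 = 3.281 m/s. Hydraulic depth D_h = A/T = 40.17/21.08 = 1.905 m.
Froude number Fr = V/√(g·D_h) = 3.281/√(9.81×1.905) = 0.759, which is less than 1, so the flow is subcritical.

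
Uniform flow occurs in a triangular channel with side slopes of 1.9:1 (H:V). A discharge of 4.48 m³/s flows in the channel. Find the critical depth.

y_c = 1.03 m

At critical depth, Q² T / (g A³) = 1, i.e. A³/T = Q²/g = 4.48²/9.81 = 2.046.
Try y = 1.24 m: A³/T = 5.292 — high.
Try y = 0.857 m: A³/T = 0.8344 — low.
Try y = 1.03 m: A³/T = 2.092 — close enough.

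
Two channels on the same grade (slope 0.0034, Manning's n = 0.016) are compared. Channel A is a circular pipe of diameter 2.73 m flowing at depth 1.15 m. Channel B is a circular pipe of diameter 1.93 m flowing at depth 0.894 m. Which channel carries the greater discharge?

channel A

Channel A: For a circular section of diameter D = 2.73 m at depth y = 1.15 m, the central angle is θ = 2 arccos(1 − 2y/D) = 2.825 rad. Then A = (D²/8)(θ − sin θ) = 2.342 m² and P = Dθ/2 = 3.856 m. Hydraulic radius R = A/P = 2.342/3.856 = 0.6074 m. Q_A = (1/0.016)·2.342·0.6074^(2/3)·√0.0034 = 6.122 m³/s.
Channel B: For a circular section of diameter D = 1.93 m at depth y = 0.894 m, the central angle is θ = 2 arccos(1 − 2y/D) = 2.994 rad. Then A = (D²/8)(θ − sin θ) = 1.326 m² and P = Dθ/2 = 2.89 m. Hydraulic radius R = A/P = 1.326/2.89 = 0.4589 m. Q_B = (1/0.016)·1.326·0.4589^(2/3)·√0.0034 = 2.875 m³/s.
Q_A = 6.122 m³/s vs Q_B = 2.875 m³/s, so channel A carries more.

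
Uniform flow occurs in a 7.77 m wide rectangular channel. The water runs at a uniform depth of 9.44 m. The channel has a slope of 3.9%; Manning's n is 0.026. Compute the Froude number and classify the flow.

Flow area A = b·y = 7.77 × 9.44 = 73.35 m². Wetted perimeter P = b + 2y = 7.77 + 2×9.44 = 26.65 m.
Hydraulic radius R = A/P = 73.35/26.65 = 2.752 m.
V = (1/n) R^(2/3) √S = (1/0.026) × 2.752^(2/3) × √0.039 = 14.92 m/s. Hydraulic depth D_h = A/T = 73.35/7.77 = 9.44 m.
Froude number Fr = V/√(g·D_h) = 14.92/√(9.81×9.44) = 1.55, which is greater than 1, so the flow is supercritical.

supercritical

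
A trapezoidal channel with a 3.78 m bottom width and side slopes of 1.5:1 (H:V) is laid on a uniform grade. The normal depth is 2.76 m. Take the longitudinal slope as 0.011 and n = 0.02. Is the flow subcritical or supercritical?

With bottom width b = 3.78 m and side slope z = 1.5: A = (b + zy)y = (3.78 + 1.5×2.76)×2.76 = 21.86 m²; P = b + 2y√(1+z²) = 3.78 + 2×2.76×1.803 = 13.73 m.
Hydraulic radius R = A/P = 21.86/13.73 = 1.592 m.
V = (1/n) R^(2/3) √S = (1/0.02) × 1.592^(2/3) × √0.011 = 7.15 m/s. Hydraulic depth D_h = A/T = 21.86/12.06 = 1.813 m.
Froude number Fr = V/√(g·D_h) = 7.15/√(9.81×1.813) = 1.7, which is greater than 1, so the flow is supercritical.

supercritical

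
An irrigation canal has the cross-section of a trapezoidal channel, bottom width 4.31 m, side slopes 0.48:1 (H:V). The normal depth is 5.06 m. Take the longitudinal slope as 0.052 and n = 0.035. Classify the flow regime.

supercritical

With bottom width b = 4.31 m and side slope z = 0.48: A = (b + zy)y = (4.31 + 0.48×5.06)×5.06 = 34.1 m²; P = b + 2y√(1+z²) = 4.31 + 2×5.06×1.109 = 15.54 m.
Hydraulic radius R = A/P = 34.1/15.54 = 2.195 m.
V = (1/n) R^(2/3) √S = (1/0.035) × 2.195^(2/3) × √0.052 = 11 m/s. Hydraulic depth D_h = A/T = 34.1/9.168 = 3.719 m.
Froude number Fr = V/√(g·D_h) = 11/√(9.81×3.719) = 1.82, which is greater than 1, so the flow is supercritical.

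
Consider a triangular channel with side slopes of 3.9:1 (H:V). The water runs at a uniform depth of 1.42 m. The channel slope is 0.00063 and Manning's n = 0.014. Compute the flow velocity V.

For a triangular section with side slope z = 3.9: A = zy² = 3.9×1.42² = 7.864 m²; P = 2y√(1+z²) = 2×1.42×4.026 = 11.43 m.
Hydraulic radius R = A/P = 7.864/11.43 = 0.6878 m.
From Manning's equation, V = (1/n) R^(2/3) S^(1/2) = (1/0.014) × 0.6878^(2/3) × 0.00063^(1/2) = 1.4 m/s.

V = 1.4 m/s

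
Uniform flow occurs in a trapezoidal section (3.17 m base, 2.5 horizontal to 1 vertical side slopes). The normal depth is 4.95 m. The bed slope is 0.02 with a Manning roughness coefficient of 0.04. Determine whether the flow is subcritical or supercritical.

With bottom width b = 3.17 m and side slope z = 2.5: A = (b + zy)y = (3.17 + 2.5×4.95)×4.95 = 76.95 m²; P = b + 2y√(1+z²) = 3.17 + 2×4.95×2.693 = 29.83 m.
Hydraulic radius R = A/P = 76.95/29.83 = 2.58 m.
V = (1/n) R^(2/3) √S = (1/0.04) × 2.58^(2/3) × √0.02 = 6.65 m/s. Hydraulic depth D_h = A/T = 76.95/27.92 = 2.756 m.
Froude number Fr = V/√(g·D_h) = 6.65/√(9.81×2.756) = 1.28, which is greater than 1, so the flow is supercritical.

supercritical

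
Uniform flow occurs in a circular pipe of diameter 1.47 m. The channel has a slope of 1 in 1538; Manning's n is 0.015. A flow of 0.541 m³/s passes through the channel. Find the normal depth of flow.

y_n = 0.615 m

Manning's equation rearranged: A R^(2/3) = nQ / (1·√S) = 0.015 × 0.541 / (√0.0006502) = 0.3182.
At y = 0.729 m: A R^(2/3) = 0.4294 — too large.
At y = 0.529 m: A R^(2/3) = 0.2412 — too small.
At y = 0.615 m: A R^(2/3) = 0.3184 — ≈ 0.3182.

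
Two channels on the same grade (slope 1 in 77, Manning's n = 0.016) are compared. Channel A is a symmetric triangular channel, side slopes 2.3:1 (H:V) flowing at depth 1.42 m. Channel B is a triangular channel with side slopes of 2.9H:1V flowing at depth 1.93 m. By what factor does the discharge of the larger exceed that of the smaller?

2.92

Channel A: For a triangular section with side slope z = 2.3: A = zy² = 2.3×1.42² = 4.638 m²; P = 2y√(1+z²) = 2×1.42×2.508 = 7.123 m. Hydraulic radius R = A/P = 4.638/7.123 = 0.6511 m. Q_A = (1/0.016)·4.638·0.6511^(2/3)·√0.01299 = 24.81 m³/s.
Channel B: For a triangular section with side slope z = 2.9: A = zy² = 2.9×1.93² = 10.8 m²; P = 2y√(1+z²) = 2×1.93×3.068 = 11.84 m. Hydraulic radius R = A/P = 10.8/11.84 = 0.9123 m. Q_B = (1/0.016)·10.8·0.9123^(2/3)·√0.01299 = 72.37 m³/s.
The larger discharge is 72.37 m³/s and the smaller is 24.81 m³/s; the ratio is 2.92.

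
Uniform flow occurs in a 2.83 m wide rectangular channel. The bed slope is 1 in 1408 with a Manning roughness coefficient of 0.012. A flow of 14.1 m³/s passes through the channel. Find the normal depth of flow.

Manning's equation rearranged: A R^(2/3) = nQ / (1·√S) = 0.012 × 14.1 / (√0.0007102) = 6.349.
At y = 2.79 m: A R^(2/3) = 7.57 — too large.
At y = 2.42 m: A R^(2/3) = 6.35 — close enough.

y_n = 2.42 m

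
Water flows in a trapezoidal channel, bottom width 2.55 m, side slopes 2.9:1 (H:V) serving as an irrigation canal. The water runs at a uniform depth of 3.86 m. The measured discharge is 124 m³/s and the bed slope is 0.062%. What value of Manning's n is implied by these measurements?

With bottom width b = 2.55 m and side slope z = 2.9: A = (b + zy)y = (2.55 + 2.9×3.86)×3.86 = 53.05 m²; P = b + 2y√(1+z²) = 2.55 + 2×3.86×3.068 = 26.23 m.
Hydraulic radius R = A/P = 53.05/26.23 = 2.022 m.
Rearranging Manning's equation: n = (1/Q) A R^(2/3) S^(1/2) = (1/124) × 53.05 × 2.022^(2/3) × √0.00062 = 0.017.

n = 0.017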